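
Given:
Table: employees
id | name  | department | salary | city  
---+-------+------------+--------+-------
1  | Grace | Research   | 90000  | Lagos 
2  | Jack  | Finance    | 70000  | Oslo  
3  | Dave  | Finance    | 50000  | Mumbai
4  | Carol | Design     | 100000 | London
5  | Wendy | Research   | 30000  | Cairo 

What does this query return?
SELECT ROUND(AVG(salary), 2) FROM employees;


SUM(salary) = 340000
COUNT = 5
ROUND(AVG, 2) = ROUND(340000 / 5, 2) = 68000.0

68000.0


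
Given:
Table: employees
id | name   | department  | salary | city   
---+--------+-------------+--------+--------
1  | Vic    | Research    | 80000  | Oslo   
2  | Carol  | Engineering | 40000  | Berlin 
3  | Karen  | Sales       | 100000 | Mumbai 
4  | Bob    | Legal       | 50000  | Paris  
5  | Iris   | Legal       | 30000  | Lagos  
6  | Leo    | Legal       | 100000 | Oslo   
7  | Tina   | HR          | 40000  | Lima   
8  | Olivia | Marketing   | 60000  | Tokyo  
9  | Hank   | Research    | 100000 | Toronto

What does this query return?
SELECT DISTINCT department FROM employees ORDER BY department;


All 'department' values (row order): Research, Engineering, Sales, Legal, Legal, Legal, HR, Marketing, Research
Removing duplicates leaves 6 unique value(s).

6 values:
Engineering
HR
Legal
Marketing
Research
Sales


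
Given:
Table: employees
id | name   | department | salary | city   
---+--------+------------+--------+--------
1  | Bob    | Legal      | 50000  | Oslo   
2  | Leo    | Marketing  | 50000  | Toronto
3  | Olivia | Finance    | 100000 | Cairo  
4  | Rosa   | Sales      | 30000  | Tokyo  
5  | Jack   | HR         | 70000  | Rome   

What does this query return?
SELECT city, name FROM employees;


Projecting columns: city, name

5 rows:
Oslo, Bob
Toronto, Leo
Cairo, Olivia
Tokyo, Rosa
Rome, Jack


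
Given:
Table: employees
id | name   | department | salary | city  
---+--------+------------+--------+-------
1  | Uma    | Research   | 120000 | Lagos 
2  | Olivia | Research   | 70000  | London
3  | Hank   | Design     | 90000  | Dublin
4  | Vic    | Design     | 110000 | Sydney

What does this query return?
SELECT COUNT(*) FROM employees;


COUNT(*) counts all rows

4


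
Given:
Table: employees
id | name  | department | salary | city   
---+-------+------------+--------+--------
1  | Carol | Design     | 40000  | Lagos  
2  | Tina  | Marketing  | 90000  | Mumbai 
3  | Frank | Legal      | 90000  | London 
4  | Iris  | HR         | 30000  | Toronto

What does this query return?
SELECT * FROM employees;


SELECT * returns all 4 rows with all columns

4 rows:
1, Carol, Design, 40000, Lagos
2, Tina, Marketing, 90000, Mumbai
3, Frank, Legal, 90000, London
4, Iris, HR, 30000, Toronto


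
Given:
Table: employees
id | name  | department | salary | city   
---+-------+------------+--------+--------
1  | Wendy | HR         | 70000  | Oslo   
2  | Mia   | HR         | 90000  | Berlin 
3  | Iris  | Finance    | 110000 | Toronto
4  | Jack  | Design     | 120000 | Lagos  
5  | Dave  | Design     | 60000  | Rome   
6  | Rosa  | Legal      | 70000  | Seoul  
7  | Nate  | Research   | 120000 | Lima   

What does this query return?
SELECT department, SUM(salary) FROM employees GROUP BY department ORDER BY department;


Summing salary within each department:
  Design: 120000 + 60000 = 180000
  Finance: 110000 = 110000
  HR: 70000 + 90000 = 160000
  Legal: 70000 = 70000
  Research: 120000 = 120000


5 groups:
Design, 180000
Finance, 110000
HR, 160000
Legal, 70000
Research, 120000


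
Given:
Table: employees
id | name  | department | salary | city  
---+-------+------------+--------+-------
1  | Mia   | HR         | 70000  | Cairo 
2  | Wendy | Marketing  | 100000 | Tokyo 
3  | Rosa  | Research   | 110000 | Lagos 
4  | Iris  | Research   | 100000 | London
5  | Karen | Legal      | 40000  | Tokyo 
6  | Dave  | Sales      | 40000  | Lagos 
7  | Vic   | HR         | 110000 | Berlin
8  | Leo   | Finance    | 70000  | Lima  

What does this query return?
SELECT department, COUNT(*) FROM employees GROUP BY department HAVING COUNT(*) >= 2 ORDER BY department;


Groups with count >= 2:
  HR: 2 -> PASS
  Research: 2 -> PASS
  Finance: 1 -> filtered out
  Legal: 1 -> filtered out
  Marketing: 1 -> filtered out
  Sales: 1 -> filtered out


2 groups:
HR, 2
Research, 2


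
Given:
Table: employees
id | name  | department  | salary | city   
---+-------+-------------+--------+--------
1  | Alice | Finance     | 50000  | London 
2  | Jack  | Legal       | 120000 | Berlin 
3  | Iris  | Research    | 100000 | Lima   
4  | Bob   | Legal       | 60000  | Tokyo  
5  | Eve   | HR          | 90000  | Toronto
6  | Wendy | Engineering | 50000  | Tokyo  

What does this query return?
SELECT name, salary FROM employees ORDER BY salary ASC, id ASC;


Sorting by salary ASC, then id ASC for ties

6 rows:
Alice, 50000
Wendy, 50000
Bob, 60000
Eve, 90000
Iris, 100000
Jack, 120000


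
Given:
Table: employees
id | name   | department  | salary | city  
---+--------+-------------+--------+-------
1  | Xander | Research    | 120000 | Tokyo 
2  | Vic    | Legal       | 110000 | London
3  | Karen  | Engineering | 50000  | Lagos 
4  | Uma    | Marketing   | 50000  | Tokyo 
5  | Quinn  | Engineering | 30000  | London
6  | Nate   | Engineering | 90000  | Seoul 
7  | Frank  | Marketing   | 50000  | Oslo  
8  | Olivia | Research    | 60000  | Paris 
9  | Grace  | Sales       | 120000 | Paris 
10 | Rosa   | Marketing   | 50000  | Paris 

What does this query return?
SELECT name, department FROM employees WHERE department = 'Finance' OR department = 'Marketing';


Filtering: department = 'Finance' OR 'Marketing'
Matching: 3 rows

3 rows:
Uma, Marketing
Frank, Marketing
Rosa, Marketing


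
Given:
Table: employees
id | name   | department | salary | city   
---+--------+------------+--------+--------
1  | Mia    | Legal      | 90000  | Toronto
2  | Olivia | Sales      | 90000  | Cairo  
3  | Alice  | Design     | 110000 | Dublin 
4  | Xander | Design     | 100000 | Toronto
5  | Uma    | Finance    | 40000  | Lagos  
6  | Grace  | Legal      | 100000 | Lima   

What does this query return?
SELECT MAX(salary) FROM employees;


Salaries: 90000, 90000, 110000, 100000, 40000, 100000
MAX = 110000

110000


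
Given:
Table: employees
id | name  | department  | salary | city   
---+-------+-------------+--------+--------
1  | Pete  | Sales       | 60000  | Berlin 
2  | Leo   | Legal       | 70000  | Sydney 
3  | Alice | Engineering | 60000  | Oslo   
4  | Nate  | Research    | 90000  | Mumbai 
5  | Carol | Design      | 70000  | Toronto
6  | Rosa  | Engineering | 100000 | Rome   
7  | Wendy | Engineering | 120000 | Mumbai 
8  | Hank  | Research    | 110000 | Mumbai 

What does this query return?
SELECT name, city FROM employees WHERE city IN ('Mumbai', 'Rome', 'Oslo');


Filtering: city IN ('Mumbai', 'Rome', 'Oslo')
Matching: 5 rows

5 rows:
Alice, Oslo
Nate, Mumbai
Rosa, Rome
Wendy, Mumbai
Hank, Mumbai


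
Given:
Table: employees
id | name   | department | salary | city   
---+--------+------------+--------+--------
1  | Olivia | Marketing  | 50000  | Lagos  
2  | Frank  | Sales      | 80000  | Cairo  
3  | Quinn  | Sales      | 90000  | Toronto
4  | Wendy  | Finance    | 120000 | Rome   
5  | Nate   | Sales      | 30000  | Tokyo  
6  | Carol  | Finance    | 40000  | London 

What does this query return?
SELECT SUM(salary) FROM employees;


SUM(salary) = 50000 + 80000 + 90000 + 120000 + 30000 + 40000 = 410000

410000


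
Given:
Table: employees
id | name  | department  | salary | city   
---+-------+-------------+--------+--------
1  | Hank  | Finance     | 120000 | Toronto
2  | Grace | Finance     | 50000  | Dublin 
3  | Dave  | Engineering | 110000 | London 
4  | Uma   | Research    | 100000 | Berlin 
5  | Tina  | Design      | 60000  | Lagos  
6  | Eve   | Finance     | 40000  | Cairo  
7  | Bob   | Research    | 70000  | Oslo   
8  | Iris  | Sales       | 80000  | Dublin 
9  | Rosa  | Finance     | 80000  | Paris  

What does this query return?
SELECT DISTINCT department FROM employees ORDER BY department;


All 'department' values (row order): Finance, Finance, Engineering, Research, Design, Finance, Research, Sales, Finance
Removing duplicates leaves 5 unique value(s).

5 values:
Design
Engineering
Finance
Research
Sales


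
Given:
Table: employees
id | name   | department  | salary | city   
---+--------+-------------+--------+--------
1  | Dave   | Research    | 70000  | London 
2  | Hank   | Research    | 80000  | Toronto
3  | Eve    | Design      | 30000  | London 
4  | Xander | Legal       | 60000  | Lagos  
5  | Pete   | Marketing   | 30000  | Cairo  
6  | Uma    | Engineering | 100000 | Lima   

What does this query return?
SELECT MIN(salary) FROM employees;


Salaries: 70000, 80000, 30000, 60000, 30000, 100000
MIN = 30000

30000


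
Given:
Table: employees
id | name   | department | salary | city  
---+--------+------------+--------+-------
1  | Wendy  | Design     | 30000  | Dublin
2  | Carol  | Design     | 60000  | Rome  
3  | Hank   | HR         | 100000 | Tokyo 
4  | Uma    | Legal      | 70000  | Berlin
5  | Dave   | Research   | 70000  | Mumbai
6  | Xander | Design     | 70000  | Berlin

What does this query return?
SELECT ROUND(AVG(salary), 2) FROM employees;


SUM(salary) = 400000
COUNT = 6
ROUND(AVG, 2) = ROUND(400000 / 6, 2) = 66666.67

66666.67


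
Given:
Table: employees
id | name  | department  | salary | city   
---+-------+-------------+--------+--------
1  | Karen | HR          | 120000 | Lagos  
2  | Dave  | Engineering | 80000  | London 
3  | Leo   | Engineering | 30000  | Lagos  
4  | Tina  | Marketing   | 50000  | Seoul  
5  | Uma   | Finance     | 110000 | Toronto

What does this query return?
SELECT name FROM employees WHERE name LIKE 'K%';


LIKE 'K%' matches names starting with 'K'
Matching: 1

1 rows:
Karen


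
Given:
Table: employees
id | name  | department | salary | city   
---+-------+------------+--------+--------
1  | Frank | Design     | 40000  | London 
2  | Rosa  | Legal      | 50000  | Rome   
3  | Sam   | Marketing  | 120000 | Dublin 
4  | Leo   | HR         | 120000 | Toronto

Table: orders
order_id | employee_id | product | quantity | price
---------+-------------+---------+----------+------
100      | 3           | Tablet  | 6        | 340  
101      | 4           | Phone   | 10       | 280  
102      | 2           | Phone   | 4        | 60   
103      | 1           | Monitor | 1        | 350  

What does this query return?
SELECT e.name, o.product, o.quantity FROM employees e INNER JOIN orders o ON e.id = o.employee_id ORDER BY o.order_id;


Joining employees.id = orders.employee_id:
  employee Sam (id=3) -> order Tablet
  employee Leo (id=4) -> order Phone
  employee Rosa (id=2) -> order Phone
  employee Frank (id=1) -> order Monitor


4 rows:
Sam, Tablet, 6
Leo, Phone, 10
Rosa, Phone, 4
Frank, Monitor, 1


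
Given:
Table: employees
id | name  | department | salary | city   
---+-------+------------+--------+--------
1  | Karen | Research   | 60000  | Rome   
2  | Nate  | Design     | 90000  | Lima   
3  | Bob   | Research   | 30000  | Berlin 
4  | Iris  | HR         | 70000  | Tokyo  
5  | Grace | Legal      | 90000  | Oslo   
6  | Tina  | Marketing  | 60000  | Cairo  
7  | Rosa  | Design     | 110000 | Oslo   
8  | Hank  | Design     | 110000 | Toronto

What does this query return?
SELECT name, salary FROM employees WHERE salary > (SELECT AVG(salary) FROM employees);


Subquery: AVG(salary) = 77500.0
Filtering: salary > 77500.0
  Nate (90000) -> MATCH
  Grace (90000) -> MATCH
  Rosa (110000) -> MATCH
  Hank (110000) -> MATCH


4 rows:
Nate, 90000
Grace, 90000
Rosa, 110000
Hank, 110000


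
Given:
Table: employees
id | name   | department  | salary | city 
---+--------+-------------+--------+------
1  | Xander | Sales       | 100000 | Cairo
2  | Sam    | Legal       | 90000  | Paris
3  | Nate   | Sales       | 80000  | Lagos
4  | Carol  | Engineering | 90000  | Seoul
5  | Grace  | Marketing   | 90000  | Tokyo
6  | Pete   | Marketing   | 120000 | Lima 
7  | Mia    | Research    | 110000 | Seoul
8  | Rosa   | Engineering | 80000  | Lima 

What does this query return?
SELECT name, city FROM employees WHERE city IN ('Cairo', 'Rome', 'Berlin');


Filtering: city IN ('Cairo', 'Rome', 'Berlin')
Matching: 1 rows

1 rows:
Xander, Cairo


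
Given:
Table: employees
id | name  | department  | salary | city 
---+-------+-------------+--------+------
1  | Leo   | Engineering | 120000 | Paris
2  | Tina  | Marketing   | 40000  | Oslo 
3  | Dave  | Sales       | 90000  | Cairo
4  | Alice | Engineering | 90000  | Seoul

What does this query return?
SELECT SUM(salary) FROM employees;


SUM(salary) = 120000 + 40000 + 90000 + 90000 = 340000

340000


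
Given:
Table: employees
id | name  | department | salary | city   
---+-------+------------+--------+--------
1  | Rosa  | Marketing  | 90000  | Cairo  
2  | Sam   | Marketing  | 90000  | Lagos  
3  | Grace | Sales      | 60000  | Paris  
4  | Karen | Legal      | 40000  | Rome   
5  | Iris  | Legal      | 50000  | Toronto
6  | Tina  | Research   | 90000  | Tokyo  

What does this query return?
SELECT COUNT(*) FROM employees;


COUNT(*) counts all rows

6


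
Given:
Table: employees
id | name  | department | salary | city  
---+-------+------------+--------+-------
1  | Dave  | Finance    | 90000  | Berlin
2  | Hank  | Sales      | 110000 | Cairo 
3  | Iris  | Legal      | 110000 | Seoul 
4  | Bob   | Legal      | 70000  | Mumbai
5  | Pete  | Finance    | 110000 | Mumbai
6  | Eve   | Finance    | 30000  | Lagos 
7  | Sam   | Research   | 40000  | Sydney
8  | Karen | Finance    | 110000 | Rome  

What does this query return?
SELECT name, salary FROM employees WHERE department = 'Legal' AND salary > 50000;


Filtering: department = 'Legal' AND salary > 50000
Matching: 2 rows

2 rows:
Iris, 110000
Bob, 70000


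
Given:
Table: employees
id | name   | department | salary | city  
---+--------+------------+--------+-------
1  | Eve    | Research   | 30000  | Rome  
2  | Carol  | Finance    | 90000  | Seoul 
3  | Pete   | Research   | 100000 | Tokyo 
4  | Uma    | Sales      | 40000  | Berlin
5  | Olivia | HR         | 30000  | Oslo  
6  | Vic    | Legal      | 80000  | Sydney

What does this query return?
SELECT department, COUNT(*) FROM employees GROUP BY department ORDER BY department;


Assigning each row to its department group:
  Eve -> Research
  Carol -> Finance
  Pete -> Research
  Uma -> Sales
  Olivia -> HR
  Vic -> Legal


5 groups:
Finance, 1
HR, 1
Legal, 1
Research, 2
Sales, 1


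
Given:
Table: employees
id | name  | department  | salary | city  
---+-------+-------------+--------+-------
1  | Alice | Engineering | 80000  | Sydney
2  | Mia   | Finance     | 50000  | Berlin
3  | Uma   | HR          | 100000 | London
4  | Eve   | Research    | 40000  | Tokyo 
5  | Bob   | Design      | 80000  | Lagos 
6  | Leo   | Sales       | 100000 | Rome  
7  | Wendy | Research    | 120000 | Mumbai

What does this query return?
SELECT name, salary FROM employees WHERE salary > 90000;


Filtering: salary > 90000
Matching: 3 rows

3 rows:
Uma, 100000
Leo, 100000
Wendy, 120000


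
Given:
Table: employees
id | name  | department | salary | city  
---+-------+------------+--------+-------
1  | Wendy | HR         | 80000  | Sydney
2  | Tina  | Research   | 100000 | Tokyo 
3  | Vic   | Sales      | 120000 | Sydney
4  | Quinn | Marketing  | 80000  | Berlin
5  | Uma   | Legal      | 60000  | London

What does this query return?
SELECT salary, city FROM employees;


Projecting columns: salary, city

5 rows:
80000, Sydney
100000, Tokyo
120000, Sydney
80000, Berlin
60000, London


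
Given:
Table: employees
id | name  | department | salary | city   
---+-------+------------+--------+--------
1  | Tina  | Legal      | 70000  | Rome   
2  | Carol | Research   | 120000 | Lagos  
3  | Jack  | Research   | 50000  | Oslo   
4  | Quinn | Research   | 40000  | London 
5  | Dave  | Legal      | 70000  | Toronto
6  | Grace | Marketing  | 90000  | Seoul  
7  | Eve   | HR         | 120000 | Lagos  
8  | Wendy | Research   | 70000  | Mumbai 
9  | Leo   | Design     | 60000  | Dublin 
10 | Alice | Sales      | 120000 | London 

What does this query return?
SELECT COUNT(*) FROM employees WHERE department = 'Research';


Counting rows where department = 'Research'
  Carol -> MATCH
  Jack -> MATCH
  Quinn -> MATCH
  Wendy -> MATCH


4


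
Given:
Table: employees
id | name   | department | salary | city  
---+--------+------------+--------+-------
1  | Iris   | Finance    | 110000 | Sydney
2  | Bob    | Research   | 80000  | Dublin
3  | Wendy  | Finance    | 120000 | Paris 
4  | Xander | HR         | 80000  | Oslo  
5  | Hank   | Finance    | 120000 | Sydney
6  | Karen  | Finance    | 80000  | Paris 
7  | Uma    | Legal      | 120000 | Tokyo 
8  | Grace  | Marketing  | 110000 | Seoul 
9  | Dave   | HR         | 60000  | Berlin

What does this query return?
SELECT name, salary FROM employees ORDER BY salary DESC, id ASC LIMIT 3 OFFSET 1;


Sort by salary DESC (id ASC tiebreak), then skip 1 and take 3
Rows 2 through 4

3 rows:
Hank, 120000
Uma, 120000
Iris, 110000


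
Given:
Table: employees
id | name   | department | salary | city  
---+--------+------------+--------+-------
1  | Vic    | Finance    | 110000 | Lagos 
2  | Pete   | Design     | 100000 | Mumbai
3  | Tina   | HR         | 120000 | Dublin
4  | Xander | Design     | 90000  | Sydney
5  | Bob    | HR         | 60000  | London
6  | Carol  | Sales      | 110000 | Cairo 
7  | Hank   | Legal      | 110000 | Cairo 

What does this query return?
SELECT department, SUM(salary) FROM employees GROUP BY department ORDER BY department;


Summing salary within each department:
  Design: 100000 + 90000 = 190000
  Finance: 110000 = 110000
  HR: 120000 + 60000 = 180000
  Legal: 110000 = 110000
  Sales: 110000 = 110000


5 groups:
Design, 190000
Finance, 110000
HR, 180000
Legal, 110000
Sales, 110000


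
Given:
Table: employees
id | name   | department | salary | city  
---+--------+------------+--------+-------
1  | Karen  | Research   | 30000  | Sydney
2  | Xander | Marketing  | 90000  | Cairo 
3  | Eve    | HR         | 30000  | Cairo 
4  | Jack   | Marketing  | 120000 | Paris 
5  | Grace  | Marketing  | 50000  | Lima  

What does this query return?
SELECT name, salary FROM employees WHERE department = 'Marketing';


Filtering: department = 'Marketing'
Matching rows: 3

3 rows:
Xander, 90000
Jack, 120000
Grace, 50000


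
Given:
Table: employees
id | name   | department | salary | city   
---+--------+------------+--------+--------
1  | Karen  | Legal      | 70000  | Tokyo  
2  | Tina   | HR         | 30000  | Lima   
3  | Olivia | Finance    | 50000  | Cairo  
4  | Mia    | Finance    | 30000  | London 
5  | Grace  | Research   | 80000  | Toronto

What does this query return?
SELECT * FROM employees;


SELECT * returns all 5 rows with all columns

5 rows:
1, Karen, Legal, 70000, Tokyo
2, Tina, HR, 30000, Lima
3, Olivia, Finance, 50000, Cairo
4, Mia, Finance, 30000, London
5, Grace, Research, 80000, Toronto


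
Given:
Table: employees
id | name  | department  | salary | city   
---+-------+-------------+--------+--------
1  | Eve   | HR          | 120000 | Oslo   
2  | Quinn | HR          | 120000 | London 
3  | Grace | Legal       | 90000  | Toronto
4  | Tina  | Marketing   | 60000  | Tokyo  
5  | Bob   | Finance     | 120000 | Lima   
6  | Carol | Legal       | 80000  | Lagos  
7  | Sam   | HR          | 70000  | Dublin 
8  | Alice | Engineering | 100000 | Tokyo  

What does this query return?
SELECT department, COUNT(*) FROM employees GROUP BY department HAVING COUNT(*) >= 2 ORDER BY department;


Groups with count >= 2:
  HR: 3 -> PASS
  Legal: 2 -> PASS
  Engineering: 1 -> filtered out
  Finance: 1 -> filtered out
  Marketing: 1 -> filtered out


2 groups:
HR, 3
Legal, 2


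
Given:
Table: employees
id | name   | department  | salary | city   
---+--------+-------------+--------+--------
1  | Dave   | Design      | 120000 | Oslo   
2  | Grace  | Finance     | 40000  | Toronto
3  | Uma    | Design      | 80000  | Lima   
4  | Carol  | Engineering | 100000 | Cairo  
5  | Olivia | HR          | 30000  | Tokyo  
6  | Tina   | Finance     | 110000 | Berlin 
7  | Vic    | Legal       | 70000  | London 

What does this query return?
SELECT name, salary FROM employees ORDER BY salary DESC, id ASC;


Sorting by salary DESC, then id ASC for ties

7 rows:
Dave, 120000
Tina, 110000
Carol, 100000
Uma, 80000
Vic, 70000
Grace, 40000
Olivia, 30000


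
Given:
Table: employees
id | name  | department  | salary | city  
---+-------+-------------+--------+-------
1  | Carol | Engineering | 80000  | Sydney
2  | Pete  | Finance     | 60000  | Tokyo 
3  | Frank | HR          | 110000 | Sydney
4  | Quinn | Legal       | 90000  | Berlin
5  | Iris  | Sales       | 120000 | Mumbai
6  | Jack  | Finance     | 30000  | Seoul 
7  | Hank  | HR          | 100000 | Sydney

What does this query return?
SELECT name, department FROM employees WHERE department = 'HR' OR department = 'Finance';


Filtering: department = 'HR' OR 'Finance'
Matching: 4 rows

4 rows:
Pete, Finance
Frank, HR
Jack, Finance
Hank, HR


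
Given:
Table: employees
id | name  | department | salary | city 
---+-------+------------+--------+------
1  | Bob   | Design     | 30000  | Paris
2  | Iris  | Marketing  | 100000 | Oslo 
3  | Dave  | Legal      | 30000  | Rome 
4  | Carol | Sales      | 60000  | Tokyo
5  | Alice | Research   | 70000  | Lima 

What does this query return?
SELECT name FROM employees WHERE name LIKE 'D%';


LIKE 'D%' matches names starting with 'D'
Matching: 1

1 rows:
Dave


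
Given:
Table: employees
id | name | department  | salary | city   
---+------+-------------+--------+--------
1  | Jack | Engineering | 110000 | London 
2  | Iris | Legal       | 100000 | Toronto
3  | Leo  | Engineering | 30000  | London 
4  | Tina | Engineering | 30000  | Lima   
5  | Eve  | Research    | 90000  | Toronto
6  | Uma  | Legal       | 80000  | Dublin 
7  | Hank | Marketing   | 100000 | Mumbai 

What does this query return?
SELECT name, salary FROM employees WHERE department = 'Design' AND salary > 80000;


Filtering: department = 'Design' AND salary > 80000
Matching: 0 rows

Empty result set (0 rows)


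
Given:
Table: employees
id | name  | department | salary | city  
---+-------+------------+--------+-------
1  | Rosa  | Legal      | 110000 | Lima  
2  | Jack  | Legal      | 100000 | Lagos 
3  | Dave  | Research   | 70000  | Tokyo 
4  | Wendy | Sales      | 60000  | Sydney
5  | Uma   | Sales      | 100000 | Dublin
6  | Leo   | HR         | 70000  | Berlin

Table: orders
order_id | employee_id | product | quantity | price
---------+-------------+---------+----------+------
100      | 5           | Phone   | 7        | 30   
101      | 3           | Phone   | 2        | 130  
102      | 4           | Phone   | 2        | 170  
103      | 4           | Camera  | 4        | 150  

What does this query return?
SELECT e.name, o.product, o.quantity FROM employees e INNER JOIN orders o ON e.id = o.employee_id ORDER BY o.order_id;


Joining employees.id = orders.employee_id:
  employee Uma (id=5) -> order Phone
  employee Dave (id=3) -> order Phone
  employee Wendy (id=4) -> order Phone
  employee Wendy (id=4) -> order Camera


4 rows:
Uma, Phone, 7
Dave, Phone, 2
Wendy, Phone, 2
Wendy, Camera, 4


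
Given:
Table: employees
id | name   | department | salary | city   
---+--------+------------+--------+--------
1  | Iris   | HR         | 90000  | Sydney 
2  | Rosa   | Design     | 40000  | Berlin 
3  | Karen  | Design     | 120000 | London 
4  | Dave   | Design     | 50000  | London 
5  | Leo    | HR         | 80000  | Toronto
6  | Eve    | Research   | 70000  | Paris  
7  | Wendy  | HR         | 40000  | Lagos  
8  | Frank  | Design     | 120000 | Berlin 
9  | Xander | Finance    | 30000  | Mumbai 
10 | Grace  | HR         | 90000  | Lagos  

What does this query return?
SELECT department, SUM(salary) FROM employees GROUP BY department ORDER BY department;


Summing salary within each department:
  Design: 40000 + 120000 + 50000 + 120000 = 330000
  Finance: 30000 = 30000
  HR: 90000 + 80000 + 40000 + 90000 = 300000
  Research: 70000 = 70000


4 groups:
Design, 330000
Finance, 30000
HR, 300000
Research, 70000


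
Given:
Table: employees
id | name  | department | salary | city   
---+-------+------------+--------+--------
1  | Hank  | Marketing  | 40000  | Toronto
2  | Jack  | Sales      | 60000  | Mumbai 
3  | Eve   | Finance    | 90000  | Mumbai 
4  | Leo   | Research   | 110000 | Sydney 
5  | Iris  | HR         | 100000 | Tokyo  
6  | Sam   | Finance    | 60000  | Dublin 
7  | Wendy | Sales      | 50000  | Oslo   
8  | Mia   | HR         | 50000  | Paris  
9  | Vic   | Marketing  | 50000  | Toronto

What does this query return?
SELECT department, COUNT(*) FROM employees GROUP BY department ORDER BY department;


Assigning each row to its department group:
  Hank -> Marketing
  Jack -> Sales
  Eve -> Finance
  Leo -> Research
  Iris -> HR
  Sam -> Finance
  Wendy -> Sales
  Mia -> HR
  Vic -> Marketing


5 groups:
Finance, 2
HR, 2
Marketing, 2
Research, 1
Sales, 2


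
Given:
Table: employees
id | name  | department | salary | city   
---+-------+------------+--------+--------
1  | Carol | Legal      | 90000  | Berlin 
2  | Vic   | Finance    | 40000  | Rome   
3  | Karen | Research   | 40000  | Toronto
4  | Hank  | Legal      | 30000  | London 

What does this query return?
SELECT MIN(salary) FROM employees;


Salaries: 90000, 40000, 40000, 30000
MIN = 30000

30000


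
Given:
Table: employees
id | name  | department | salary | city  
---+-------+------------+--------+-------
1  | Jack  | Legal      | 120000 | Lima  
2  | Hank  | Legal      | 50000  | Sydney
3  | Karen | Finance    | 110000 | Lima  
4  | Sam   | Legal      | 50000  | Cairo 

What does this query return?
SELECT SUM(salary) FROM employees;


SUM(salary) = 120000 + 50000 + 110000 + 50000 = 330000

330000


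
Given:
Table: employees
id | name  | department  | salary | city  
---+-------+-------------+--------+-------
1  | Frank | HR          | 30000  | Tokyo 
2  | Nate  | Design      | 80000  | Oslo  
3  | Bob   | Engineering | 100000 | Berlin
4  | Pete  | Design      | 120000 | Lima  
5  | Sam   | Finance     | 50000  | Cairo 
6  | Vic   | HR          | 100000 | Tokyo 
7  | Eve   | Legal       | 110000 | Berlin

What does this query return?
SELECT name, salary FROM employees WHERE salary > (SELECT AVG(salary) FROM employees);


Subquery: AVG(salary) = 84285.71
Filtering: salary > 84285.71
  Bob (100000) -> MATCH
  Pete (120000) -> MATCH
  Vic (100000) -> MATCH
  Eve (110000) -> MATCH


4 rows:
Bob, 100000
Pete, 120000
Vic, 100000
Eve, 110000


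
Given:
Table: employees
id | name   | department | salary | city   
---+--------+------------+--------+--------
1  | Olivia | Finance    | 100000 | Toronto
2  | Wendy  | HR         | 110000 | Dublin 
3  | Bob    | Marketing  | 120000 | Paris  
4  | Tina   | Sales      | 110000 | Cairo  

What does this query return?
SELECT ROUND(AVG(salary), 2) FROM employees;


SUM(salary) = 440000
COUNT = 4
ROUND(AVG, 2) = ROUND(440000 / 4, 2) = 110000.0

110000.0


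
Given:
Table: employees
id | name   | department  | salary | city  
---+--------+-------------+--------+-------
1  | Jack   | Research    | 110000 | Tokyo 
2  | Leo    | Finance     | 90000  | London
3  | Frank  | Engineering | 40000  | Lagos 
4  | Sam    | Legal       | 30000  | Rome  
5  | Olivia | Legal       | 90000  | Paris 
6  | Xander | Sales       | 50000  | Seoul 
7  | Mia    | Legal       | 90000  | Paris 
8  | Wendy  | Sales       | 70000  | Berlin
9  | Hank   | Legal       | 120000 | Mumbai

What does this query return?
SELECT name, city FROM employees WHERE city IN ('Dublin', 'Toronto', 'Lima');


Filtering: city IN ('Dublin', 'Toronto', 'Lima')
Matching: 0 rows

Empty result set (0 rows)


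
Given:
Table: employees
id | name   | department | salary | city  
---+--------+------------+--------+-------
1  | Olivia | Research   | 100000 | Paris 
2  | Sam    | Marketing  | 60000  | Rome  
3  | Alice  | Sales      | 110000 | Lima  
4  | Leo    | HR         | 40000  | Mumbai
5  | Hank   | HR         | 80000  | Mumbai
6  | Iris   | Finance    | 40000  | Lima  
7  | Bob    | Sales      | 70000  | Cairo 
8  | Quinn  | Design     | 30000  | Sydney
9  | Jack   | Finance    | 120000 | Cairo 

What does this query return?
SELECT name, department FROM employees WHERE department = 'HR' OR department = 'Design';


Filtering: department = 'HR' OR 'Design'
Matching: 3 rows

3 rows:
Leo, HR
Hank, HR
Quinn, Design


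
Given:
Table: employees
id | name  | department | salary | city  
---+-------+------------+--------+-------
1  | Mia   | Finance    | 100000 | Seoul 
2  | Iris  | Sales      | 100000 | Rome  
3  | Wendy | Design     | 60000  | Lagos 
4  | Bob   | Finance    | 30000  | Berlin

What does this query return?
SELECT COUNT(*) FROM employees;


COUNT(*) counts all rows

4


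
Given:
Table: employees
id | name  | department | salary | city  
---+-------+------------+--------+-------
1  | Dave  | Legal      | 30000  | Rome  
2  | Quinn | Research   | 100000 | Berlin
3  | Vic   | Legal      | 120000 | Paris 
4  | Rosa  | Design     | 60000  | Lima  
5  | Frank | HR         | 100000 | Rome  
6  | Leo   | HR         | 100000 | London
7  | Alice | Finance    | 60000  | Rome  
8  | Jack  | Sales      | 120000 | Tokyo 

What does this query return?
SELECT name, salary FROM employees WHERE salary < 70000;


Filtering: salary < 70000
Matching: 3 rows

3 rows:
Dave, 30000
Rosa, 60000
Alice, 60000


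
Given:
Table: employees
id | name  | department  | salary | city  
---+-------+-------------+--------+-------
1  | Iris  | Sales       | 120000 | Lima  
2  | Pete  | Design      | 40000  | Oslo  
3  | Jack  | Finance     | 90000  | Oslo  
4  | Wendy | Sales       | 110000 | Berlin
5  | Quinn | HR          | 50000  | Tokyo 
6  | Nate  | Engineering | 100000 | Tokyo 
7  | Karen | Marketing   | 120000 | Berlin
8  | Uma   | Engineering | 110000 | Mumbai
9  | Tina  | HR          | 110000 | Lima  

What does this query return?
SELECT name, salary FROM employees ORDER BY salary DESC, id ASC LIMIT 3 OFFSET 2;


Sort by salary DESC (id ASC tiebreak), then skip 2 and take 3
Rows 3 through 5

3 rows:
Wendy, 110000
Uma, 110000
Tina, 110000


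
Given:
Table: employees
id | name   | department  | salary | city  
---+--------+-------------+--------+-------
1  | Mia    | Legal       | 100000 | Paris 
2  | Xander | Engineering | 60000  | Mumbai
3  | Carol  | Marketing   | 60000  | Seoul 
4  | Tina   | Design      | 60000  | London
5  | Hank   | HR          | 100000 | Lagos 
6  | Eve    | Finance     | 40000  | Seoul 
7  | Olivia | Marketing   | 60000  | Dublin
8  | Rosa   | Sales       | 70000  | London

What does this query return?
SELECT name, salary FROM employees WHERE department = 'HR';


Filtering: department = 'HR'
Matching rows: 1

1 rows:
Hank, 100000


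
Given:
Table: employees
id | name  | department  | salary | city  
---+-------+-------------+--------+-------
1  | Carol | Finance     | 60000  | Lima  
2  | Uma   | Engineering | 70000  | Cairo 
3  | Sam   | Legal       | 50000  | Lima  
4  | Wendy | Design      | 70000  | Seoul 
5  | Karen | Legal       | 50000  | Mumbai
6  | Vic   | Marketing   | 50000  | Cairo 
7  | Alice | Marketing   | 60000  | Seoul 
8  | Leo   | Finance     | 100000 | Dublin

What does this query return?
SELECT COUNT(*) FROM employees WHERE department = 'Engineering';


Counting rows where department = 'Engineering'
  Uma -> MATCH


1


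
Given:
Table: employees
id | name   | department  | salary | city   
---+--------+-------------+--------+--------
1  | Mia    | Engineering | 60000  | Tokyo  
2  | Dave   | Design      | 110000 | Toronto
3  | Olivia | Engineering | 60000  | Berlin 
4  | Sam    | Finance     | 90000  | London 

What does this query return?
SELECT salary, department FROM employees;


Projecting columns: salary, department

4 rows:
60000, Engineering
110000, Design
60000, Engineering
90000, Finance


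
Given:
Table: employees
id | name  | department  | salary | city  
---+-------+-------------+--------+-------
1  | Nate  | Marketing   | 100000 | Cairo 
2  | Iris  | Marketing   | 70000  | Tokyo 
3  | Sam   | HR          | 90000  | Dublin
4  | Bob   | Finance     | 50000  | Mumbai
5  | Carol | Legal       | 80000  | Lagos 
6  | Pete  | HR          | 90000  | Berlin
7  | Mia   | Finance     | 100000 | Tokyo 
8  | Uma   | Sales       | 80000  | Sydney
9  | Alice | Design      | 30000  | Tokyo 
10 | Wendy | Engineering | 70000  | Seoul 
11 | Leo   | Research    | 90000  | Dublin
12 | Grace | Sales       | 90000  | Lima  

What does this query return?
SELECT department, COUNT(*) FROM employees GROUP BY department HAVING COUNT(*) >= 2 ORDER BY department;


Groups with count >= 2:
  Finance: 2 -> PASS
  HR: 2 -> PASS
  Marketing: 2 -> PASS
  Sales: 2 -> PASS
  Design: 1 -> filtered out
  Engineering: 1 -> filtered out
  Legal: 1 -> filtered out
  Research: 1 -> filtered out


4 groups:
Finance, 2
HR, 2
Marketing, 2
Sales, 2


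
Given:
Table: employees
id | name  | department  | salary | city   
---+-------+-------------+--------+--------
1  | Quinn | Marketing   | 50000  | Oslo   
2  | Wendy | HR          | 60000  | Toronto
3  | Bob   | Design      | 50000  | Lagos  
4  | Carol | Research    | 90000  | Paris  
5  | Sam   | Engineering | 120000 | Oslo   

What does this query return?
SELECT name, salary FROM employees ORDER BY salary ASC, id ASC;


Sorting by salary ASC, then id ASC for ties

5 rows:
Quinn, 50000
Bob, 50000
Wendy, 60000
Carol, 90000
Sam, 120000


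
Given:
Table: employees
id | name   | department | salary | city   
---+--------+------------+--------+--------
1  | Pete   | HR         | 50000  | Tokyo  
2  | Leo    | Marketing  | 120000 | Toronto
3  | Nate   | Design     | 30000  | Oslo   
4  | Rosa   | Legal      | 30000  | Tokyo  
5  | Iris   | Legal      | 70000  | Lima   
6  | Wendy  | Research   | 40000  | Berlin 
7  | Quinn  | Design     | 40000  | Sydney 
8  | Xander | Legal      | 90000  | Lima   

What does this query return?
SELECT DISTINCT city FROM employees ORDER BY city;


All 'city' values (row order): Tokyo, Toronto, Oslo, Tokyo, Lima, Berlin, Sydney, Lima
Removing duplicates leaves 6 unique value(s).

6 values:
Berlin
Lima
Oslo
Sydney
Tokyo
Toronto


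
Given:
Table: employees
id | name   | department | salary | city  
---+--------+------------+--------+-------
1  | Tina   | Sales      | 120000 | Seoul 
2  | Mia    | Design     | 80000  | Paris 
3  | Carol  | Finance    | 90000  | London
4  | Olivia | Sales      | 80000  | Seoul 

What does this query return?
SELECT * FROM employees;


SELECT * returns all 4 rows with all columns

4 rows:
1, Tina, Sales, 120000, Seoul
2, Mia, Design, 80000, Paris
3, Carol, Finance, 90000, London
4, Olivia, Sales, 80000, Seoul


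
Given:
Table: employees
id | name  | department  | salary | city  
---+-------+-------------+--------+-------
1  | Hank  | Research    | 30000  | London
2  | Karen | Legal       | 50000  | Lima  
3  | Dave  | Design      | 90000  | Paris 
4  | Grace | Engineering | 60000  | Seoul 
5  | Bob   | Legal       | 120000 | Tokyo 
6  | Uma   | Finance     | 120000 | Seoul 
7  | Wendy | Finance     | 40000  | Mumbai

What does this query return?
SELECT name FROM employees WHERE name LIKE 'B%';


LIKE 'B%' matches names starting with 'B'
Matching: 1

1 rows:
Bob


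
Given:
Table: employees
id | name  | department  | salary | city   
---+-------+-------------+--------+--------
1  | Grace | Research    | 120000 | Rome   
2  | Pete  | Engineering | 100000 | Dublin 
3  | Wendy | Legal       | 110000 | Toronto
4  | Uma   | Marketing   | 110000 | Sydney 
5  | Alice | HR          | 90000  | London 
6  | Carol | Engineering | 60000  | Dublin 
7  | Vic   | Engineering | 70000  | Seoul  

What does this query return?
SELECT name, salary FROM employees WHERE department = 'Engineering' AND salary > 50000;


Filtering: department = 'Engineering' AND salary > 50000
Matching: 3 rows

3 rows:
Pete, 100000
Carol, 60000
Vic, 70000


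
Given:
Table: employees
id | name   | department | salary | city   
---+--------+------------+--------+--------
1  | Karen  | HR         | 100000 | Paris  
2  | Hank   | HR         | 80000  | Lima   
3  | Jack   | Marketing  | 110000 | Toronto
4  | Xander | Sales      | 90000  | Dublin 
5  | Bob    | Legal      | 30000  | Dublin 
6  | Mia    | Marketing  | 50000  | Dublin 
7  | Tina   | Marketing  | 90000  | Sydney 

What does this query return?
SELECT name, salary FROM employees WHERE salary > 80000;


Filtering: salary > 80000
Matching: 4 rows

4 rows:
Karen, 100000
Jack, 110000
Xander, 90000
Tina, 90000


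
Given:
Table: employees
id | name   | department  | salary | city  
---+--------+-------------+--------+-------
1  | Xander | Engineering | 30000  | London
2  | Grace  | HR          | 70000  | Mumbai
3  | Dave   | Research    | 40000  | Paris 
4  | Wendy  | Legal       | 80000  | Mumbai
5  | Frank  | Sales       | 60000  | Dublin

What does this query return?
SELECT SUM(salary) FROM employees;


SUM(salary) = 30000 + 70000 + 40000 + 80000 + 60000 = 280000

280000


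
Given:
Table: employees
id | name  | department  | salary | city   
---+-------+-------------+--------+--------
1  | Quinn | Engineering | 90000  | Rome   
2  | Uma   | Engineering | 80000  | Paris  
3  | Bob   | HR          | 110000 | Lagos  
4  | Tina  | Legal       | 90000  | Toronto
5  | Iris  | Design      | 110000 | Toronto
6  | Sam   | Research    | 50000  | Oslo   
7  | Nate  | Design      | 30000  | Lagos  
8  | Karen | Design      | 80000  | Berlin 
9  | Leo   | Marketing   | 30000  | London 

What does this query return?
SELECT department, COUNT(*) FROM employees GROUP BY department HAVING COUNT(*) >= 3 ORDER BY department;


Groups with count >= 3:
  Design: 3 -> PASS
  Engineering: 2 -> filtered out
  HR: 1 -> filtered out
  Legal: 1 -> filtered out
  Marketing: 1 -> filtered out
  Research: 1 -> filtered out


1 groups:
Design, 3


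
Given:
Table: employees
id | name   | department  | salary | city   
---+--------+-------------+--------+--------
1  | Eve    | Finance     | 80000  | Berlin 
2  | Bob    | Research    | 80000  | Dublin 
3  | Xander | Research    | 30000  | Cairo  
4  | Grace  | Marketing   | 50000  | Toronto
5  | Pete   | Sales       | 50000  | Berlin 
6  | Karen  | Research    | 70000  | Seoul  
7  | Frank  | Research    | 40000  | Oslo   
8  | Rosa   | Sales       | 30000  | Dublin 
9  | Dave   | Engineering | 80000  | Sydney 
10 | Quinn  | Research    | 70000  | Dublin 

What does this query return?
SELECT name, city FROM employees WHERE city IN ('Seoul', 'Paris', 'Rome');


Filtering: city IN ('Seoul', 'Paris', 'Rome')
Matching: 1 rows

1 rows:
Karen, Seoul


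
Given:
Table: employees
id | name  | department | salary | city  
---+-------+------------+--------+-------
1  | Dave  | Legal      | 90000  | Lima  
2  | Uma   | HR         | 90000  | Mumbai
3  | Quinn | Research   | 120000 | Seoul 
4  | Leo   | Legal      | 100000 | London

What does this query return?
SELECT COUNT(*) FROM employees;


COUNT(*) counts all rows

4


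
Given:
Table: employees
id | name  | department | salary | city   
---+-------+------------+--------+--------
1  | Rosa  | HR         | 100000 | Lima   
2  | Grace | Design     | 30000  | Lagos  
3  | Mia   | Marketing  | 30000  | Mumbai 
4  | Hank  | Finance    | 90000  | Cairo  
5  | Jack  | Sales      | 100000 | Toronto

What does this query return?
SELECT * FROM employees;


SELECT * returns all 5 rows with all columns

5 rows:
1, Rosa, HR, 100000, Lima
2, Grace, Design, 30000, Lagos
3, Mia, Marketing, 30000, Mumbai
4, Hank, Finance, 90000, Cairo
5, Jack, Sales, 100000, Toronto


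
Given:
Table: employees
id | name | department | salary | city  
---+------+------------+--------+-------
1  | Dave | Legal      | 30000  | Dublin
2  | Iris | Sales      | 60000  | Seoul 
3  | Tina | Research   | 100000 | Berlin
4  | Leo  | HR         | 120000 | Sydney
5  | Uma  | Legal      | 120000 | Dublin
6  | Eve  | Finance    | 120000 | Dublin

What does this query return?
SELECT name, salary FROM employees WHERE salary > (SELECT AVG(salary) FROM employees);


Subquery: AVG(salary) = 91666.67
Filtering: salary > 91666.67
  Tina (100000) -> MATCH
  Leo (120000) -> MATCH
  Uma (120000) -> MATCH
  Eve (120000) -> MATCH


4 rows:
Tina, 100000
Leo, 120000
Uma, 120000
Eve, 120000
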